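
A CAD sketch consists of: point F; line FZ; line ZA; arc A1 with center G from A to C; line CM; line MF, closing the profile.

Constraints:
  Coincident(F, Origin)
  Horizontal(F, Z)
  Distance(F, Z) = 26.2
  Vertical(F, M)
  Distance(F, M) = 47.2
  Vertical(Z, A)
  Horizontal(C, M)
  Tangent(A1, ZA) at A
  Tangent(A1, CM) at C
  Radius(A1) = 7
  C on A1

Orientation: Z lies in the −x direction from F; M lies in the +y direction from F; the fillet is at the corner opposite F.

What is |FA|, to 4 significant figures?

47.98

F is at the origin; FZ is horizontal with |FZ| = 26.2 and Z on the −x side, so Z = (-26.20, 0.000). F and M share the same x with |FM| = 47.2 and M on the +y side, so M = (0.000, 47.20). The virtual corner opposite F is at (-26.20, 47.20). Tangency of A1 to ZA means the radius GA is perpendicular to ZA and since A1 is tangent to CM there, GC ⟂ CM, with radius 7.0, so the center G sits 7.0 in from both sides at G = (-19.20, 40.20). That places the tangent points at A = (-26.20, 40.20) on ZA and C = (-19.20, 47.20) on CM. Then |FA| = |A − F| = 47.98.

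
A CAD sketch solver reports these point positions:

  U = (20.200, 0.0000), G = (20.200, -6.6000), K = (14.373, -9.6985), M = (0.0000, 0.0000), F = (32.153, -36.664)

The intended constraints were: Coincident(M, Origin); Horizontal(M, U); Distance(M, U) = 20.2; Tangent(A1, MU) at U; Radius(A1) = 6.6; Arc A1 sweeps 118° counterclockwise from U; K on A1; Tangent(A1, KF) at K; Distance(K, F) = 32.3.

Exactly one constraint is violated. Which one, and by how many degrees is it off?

Tangent(A1, KF) at K — off by 5.40°.

M = (0.00, 0.00) ✓; M.y = 0.00, U.y = 0.00 ✓; |MU| = 20.20 ✓; ∠(GU, UM) = 90.00° ✓; |GU| = 6.600 ✓; bearing(G→K) − bearing(G→U) = 118.0° ✓; |GK| = 6.600 ✓; ∠(GK, KF) = 84.60° ✗; |KF| = 32.30 ✓.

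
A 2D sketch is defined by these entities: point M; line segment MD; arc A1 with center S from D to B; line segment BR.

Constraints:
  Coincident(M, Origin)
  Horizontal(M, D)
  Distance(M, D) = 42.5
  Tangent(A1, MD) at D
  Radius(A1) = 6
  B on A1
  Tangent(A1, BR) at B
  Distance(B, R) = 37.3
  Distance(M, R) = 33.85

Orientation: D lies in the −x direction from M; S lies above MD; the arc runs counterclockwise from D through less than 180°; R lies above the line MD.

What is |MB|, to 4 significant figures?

37.95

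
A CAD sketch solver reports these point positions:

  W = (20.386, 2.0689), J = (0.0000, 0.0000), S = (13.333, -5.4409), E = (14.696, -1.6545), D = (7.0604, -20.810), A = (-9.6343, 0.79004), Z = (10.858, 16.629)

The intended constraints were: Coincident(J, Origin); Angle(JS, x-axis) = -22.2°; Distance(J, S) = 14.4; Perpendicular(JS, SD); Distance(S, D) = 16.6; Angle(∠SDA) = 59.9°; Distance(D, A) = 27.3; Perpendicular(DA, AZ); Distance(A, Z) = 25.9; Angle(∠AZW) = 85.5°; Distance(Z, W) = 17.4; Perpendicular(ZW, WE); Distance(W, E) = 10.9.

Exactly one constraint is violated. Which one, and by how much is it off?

Distance(W, E) = 10.9 — off by 4.10.

J = (0.00, 0.00) ✓; JS at -22.20° ✓; |JS| = 14.40 ✓; ∠(JS, SD) = 90.00° ✓; |SD| = 16.60 ✓; ∠SDA = 59.90° ✓; |DA| = 27.30 ✓; ∠(DA, AZ) = 90.00° ✓; |AZ| = 25.90 ✓; ∠AZW = 85.50° ✓; |ZW| = 17.40 ✓; ∠(ZW, WE) = 90.00° ✓; |WE| = 6.800 ✗.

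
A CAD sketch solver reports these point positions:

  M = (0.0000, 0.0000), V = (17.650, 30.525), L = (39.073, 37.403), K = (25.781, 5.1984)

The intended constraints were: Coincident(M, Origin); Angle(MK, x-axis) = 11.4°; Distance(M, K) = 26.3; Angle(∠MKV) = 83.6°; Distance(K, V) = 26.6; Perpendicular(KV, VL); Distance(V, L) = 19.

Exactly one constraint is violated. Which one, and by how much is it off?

Distance(V, L) = 19 — off by 3.50.

M = (0.00, 0.00) ✓; MK at 11.40° ✓; |MK| = 26.30 ✓; ∠MKV = 83.60° ✓; |KV| = 26.60 ✓; ∠(KV, VL) = 90.00° ✓; |VL| = 22.50 ✗.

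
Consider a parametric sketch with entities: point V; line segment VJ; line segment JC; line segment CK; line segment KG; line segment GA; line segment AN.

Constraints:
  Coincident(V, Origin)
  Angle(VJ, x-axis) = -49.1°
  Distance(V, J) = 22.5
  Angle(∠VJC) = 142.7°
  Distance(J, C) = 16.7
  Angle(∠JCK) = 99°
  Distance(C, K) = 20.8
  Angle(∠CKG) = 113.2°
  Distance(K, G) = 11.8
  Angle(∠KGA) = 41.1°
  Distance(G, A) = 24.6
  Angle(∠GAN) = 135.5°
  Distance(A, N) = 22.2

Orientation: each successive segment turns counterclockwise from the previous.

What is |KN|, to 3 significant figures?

32.5

V is at the origin; VJ runs at -49.1° with length 22.5, so J = (14.7, -17.0). ∠VJC = 142.7° gives JC at -11.8° from the x-axis; with |JC| = 16.7, C = (31.1, -20.4). ∠JCK = 99.0° gives CK at 69.2° from the x-axis; with |CK| = 20.8, K = (38.5, -0.977). ∠CKG = 113.2° gives KG at 136° from the x-axis; with |KG| = 11.8, G = (30.0, 7.22). ∠KGA = 41.1° gives GA at -85.1° from the x-axis; with |GA| = 24.6, A = (32.1, -17.3). ∠GAN = 135.5° gives AN at -40.6° from the x-axis; with |AN| = 22.2, N = (48.9, -31.7). Then |KN| = |N − K| = 32.5.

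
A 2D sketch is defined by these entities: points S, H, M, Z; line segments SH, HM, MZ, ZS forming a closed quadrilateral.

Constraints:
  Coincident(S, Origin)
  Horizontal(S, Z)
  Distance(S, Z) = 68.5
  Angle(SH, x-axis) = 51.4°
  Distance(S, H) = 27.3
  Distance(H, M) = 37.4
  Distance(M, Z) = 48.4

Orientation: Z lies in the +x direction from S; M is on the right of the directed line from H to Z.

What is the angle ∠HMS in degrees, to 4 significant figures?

46.73°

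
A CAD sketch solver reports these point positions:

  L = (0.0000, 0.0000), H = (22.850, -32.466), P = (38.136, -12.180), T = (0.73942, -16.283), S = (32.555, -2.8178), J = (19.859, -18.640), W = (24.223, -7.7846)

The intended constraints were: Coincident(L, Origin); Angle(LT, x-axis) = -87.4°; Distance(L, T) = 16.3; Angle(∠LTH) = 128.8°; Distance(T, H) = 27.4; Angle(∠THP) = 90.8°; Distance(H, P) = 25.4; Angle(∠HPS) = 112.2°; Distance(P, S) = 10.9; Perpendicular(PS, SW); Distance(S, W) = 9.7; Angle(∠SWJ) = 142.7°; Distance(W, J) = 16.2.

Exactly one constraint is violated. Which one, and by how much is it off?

Distance(W, J) = 16.2 — off by 4.50.

L = (0.00, 0.00) ✓; LT at -87.40° ✓; |LT| = 16.30 ✓; ∠LTH = 128.8° ✓; |TH| = 27.40 ✓; ∠THP = 90.80° ✓; |HP| = 25.40 ✓; ∠HPS = 112.2° ✓; |PS| = 10.90 ✓; ∠(PS, SW) = 90.00° ✓; |SW| = 9.700 ✓; ∠SWJ = 142.7° ✓; |WJ| = 11.70 ✗.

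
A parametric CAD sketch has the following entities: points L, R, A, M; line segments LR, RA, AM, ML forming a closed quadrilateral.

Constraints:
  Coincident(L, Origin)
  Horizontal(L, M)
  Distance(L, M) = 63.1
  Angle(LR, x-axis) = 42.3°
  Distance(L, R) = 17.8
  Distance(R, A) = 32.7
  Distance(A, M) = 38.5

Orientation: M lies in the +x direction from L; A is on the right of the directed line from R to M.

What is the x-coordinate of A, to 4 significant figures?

28.51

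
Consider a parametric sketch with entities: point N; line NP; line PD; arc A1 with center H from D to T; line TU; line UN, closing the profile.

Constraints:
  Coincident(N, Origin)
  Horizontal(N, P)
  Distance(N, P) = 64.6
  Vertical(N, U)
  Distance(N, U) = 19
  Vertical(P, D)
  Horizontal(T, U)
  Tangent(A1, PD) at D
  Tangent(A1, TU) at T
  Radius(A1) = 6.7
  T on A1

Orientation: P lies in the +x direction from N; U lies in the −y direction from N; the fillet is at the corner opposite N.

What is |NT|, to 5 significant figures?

60.938

N is at the origin; NP is horizontal with |NP| = 64.6 and P on the +x side, so P = (64.600, 0.0000). N and U share the same x with |NU| = 19.0 and U on the −y side, so U = (0.0000, -19.000). The virtual corner opposite N is at (64.600, -19.000). A1 meets PD tangentially, so HD is at right angles to PD and tangency of A1 to TU means the radius HT is perpendicular to TU, with radius 6.7, so the center H sits 6.7 in from both sides at H = (57.900, -12.300). That places the tangent points at D = (64.600, -12.300) on PD and T = (57.900, -19.000) on TU. Then |NT| = |T − N| = 60.938.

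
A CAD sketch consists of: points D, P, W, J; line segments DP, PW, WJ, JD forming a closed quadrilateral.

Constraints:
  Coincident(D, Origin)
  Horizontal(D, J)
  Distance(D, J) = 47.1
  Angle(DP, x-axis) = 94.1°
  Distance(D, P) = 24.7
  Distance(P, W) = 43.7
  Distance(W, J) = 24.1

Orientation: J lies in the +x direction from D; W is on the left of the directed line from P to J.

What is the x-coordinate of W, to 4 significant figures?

41.92

D is at the origin; D and J share the same y with |DJ| = 47.1 and J in +x, so J = (47.1, 0). DP runs at 94.1° with |DP| = 24.7, so P = (-1.766, 24.64). W is determined by |PW| = 43.7 and |WJ| = 24.1 together: it lies at the intersection of circle(P, 43.7) and circle(J, 24.1). With |PJ| = 54.73, the foot of the radical line on PJ is 39.50 from P and the perpendicular offset is √(43.7² − 39.50²) = 18.68. Taking the left-of-PJ solution: W = (41.92, 23.54).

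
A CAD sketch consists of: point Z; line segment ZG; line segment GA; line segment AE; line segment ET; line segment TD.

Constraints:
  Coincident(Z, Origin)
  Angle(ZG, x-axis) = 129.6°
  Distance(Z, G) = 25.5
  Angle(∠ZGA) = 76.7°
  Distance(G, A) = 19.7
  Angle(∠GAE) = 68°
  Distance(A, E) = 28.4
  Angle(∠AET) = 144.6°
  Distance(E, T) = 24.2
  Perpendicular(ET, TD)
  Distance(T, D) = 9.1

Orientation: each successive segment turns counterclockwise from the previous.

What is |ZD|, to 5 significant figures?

23.144

Z is at the origin; ZG runs at 129.6° with length 25.5, so G = (-16.254, 19.648). ∠ZGA = 76.7° gives GA at -127.10° from the x-axis; with |GA| = 19.7, A = (-28.138, 3.9357). ∠GAE = 68.0° gives AE at -15.100° from the x-axis; with |AE| = 28.4, E = (-0.71809, -3.4626). ∠AET = 144.6° gives ET at 20.300° from the x-axis; with |ET| = 24.2, T = (21.979, 4.9332). ET is perpendicular to TD, so TD runs at 110.30°; with |TD| = 9.1, D = (18.822, 13.468). Then |ZD| = |D − Z| = 23.144.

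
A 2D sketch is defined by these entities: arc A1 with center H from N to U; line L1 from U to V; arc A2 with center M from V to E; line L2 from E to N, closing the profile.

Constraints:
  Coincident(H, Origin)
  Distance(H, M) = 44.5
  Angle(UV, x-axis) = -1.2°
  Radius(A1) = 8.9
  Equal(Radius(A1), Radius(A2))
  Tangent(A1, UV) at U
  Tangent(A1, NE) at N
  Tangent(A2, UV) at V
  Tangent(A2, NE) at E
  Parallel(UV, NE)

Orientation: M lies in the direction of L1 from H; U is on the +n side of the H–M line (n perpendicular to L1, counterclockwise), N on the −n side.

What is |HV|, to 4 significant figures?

45.38

Tangency of A1 to both parallel lines with radius 8.9 puts U and N at H ± 8.9·n: U = (0.1864, 8.898), N = (-0.1864, -8.898). Equal radii place V and E the same way about M: V = M + 8.9·n = (44.68, 7.966), E = M − 8.9·n = (44.30, -9.830). Then |HV| = |V − H| = 45.38.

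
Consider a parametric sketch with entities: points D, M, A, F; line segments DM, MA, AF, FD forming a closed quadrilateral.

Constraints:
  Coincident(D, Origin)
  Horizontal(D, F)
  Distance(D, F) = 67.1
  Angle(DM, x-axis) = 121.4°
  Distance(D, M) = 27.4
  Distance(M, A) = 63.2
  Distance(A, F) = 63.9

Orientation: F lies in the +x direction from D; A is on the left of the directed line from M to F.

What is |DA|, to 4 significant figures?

69.39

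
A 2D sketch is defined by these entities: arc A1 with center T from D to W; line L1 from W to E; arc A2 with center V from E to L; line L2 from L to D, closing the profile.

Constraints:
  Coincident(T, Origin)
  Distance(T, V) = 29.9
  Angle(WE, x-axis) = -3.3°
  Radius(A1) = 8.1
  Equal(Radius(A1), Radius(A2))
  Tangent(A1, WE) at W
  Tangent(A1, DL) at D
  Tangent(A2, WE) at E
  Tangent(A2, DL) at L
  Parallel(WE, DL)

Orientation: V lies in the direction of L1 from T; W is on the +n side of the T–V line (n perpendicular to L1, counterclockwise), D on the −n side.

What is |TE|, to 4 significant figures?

30.98

The slot axis is L1's direction at -3.3°, so u = (cos -3.3°, sin -3.3°) = (0.9983, -0.05756) and n = (−sin -3.3°, cos -3.3°) = (0.05756, 0.9983). T is at the origin and V lies 29.9 along u from T, so V = 29.9·u = (29.85, -1.721). Tangency of A1 to both parallel lines with radius 8.1 puts W and D at T ± 8.1·n: W = (0.4663, 8.087), D = (-0.4663, -8.087). Equal radii place E and L the same way about V: E = V + 8.1·n = (30.32, 6.365), L = V − 8.1·n = (29.38, -9.808). Then |TE| = |E − T| = 30.98.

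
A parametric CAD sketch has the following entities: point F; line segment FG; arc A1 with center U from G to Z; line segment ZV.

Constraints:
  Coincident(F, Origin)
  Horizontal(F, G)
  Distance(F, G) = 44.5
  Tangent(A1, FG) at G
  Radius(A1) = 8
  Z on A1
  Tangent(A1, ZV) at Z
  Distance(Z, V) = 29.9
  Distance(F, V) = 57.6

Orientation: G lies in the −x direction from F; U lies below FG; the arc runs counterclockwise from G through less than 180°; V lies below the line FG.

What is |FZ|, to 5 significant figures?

53.139

Checks: |UZ| = 8.000 ✓; ∠(UZ, ZV) = 90.00° ✓; |ZV| = 29.90 ✓; |FV| = 57.60 ✓.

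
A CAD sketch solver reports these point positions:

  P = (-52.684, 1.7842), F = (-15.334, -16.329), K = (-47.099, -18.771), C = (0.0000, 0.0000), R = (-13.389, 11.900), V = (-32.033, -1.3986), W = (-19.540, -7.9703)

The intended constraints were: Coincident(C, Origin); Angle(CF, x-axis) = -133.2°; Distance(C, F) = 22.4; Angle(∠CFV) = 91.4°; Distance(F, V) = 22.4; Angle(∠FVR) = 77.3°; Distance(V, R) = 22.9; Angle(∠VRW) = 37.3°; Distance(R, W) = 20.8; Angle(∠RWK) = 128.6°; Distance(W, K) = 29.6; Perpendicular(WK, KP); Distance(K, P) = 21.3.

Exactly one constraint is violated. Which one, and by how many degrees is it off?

Perpendicular(WK, KP) — off by 6.20°.

C = (0.00, 0.00) ✓; CF at -133.2° ✓; |CF| = 22.40 ✓; ∠CFV = 91.40° ✓; |FV| = 22.40 ✓; ∠FVR = 77.30° ✓; |VR| = 22.90 ✓; ∠VRW = 37.30° ✓; |RW| = 20.80 ✓; ∠RWK = 128.6° ✓; |WK| = 29.60 ✓; ∠(WK, KP) = 96.20° ✗; |KP| = 21.30 ✓.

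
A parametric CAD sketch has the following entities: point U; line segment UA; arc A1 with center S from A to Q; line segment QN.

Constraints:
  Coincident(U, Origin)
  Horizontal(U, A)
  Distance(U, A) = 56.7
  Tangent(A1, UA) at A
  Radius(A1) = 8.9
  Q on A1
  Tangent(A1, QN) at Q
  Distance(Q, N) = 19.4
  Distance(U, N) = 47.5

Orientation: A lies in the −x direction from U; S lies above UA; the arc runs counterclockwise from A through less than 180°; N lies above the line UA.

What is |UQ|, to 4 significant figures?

48.76

U is at the origin; U and A share the same y with |UA| = 56.7 and A on the −x side, so A = (-56.70, 0.000). Since A1 is tangent to UA there, SA ⟂ UA, so S = A + (0, 8.9) = (-56.70, 8.900). Since SQ ⟂ QN (tangency), |SN| = √(8.9² + 19.4²) = 21.34 regardless of where Q sits on A1. So N lies on both circle(U, 47.5) and circle(S, 21.34); the above-UA intersection is N = (-41.22, 23.60). Q is the foot of the tangent from N: Q = (-48.44, 5.590).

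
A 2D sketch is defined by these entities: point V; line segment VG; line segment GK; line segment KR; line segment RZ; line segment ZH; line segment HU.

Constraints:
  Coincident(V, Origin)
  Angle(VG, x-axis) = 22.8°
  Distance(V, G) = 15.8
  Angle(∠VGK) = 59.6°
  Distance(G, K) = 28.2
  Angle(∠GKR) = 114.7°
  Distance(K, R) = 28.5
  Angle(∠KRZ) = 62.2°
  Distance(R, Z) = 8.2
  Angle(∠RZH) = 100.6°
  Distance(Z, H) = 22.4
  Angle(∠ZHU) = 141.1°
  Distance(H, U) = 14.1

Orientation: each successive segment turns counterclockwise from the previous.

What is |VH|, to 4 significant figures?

23.43

∠KRZ = 62.2° gives RZ at -33.70° from the x-axis; with |RZ| = 8.2, Z = (-26.24, 4.866). ∠RZH = 100.6° gives ZH at 45.70° from the x-axis; with |ZH| = 22.4, H = (-10.59, 20.90). Then |VH| = |H − V| = 23.43.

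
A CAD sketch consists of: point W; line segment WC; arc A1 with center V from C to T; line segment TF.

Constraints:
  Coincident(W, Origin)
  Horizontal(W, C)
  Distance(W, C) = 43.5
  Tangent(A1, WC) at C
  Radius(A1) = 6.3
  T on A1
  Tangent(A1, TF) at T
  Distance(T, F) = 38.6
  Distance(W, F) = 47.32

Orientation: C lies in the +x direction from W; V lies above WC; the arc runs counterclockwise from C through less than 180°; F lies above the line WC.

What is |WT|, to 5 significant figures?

49.505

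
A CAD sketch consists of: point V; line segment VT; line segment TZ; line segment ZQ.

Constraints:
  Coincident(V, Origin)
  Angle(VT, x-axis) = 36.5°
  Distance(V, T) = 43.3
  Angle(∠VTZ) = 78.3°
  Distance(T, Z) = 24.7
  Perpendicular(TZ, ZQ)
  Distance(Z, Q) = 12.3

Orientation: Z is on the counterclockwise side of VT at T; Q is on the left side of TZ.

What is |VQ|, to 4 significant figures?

34.05

V is at the origin; VT runs at 36.5° with length 43.3, so T = 43.3·(cos 36.5°, sin 36.5°) = (34.81, 25.76). ∠VTZ = 78.3°, so TZ runs at 36.5° + (180° − 78.3°) = 138.2° from the x-axis; with |TZ| = 24.7, Z = T + 24.7·(cos 138.2°, sin 138.2°) = (16.39, 42.22). TZ is perpendicular to ZQ; with |ZQ| = 12.3 on the left of TZ, Q = Z + 12.3·(-0.6665, -0.7455) = (8.195, 33.05). Then |VQ| = |Q − V| = 34.05.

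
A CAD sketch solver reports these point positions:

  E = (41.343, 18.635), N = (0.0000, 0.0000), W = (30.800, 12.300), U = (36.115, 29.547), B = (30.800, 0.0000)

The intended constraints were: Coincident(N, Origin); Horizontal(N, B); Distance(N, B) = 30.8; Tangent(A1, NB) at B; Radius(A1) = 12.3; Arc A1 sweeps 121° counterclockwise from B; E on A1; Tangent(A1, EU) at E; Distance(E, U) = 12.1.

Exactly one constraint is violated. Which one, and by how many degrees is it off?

Tangent(A1, EU) at E — off by 5.40°.

N = (0.00, 0.00) ✓; N.y = 0.00, B.y = 0.00 ✓; |NB| = 30.80 ✓; ∠(WB, BN) = 90.00° ✓; |WB| = 12.30 ✓; bearing(W→E) − bearing(W→B) = 121.0° ✓; |WE| = 12.30 ✓; ∠(WE, EU) = 95.40° ✗; |EU| = 12.10 ✓.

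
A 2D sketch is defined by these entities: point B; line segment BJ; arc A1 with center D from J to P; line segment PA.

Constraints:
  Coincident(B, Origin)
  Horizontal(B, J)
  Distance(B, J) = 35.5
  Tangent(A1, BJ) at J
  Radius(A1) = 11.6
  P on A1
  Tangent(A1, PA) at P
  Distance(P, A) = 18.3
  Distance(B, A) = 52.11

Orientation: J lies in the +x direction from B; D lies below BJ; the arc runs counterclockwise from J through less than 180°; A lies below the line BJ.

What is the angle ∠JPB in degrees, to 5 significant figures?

75.987°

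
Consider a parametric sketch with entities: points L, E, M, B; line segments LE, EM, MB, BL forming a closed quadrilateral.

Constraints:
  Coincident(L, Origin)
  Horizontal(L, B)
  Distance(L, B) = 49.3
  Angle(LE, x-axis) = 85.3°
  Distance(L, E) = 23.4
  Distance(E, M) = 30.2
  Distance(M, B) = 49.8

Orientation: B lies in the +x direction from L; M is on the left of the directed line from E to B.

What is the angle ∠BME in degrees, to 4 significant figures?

78.43°

Checks: |EM| = 30.20 ✓; |MB| = 49.80 ✓.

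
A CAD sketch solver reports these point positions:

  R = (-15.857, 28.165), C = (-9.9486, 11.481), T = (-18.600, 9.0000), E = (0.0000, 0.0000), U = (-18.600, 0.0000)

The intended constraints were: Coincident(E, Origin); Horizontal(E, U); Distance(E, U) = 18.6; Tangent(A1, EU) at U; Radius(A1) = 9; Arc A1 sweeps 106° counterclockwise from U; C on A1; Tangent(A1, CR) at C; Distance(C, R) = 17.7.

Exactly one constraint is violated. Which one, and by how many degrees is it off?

Tangent(A1, CR) at C — off by 3.50°.

E = (0.00, 0.00) ✓; E.y = 0.00, U.y = 0.00 ✓; |EU| = 18.60 ✓; ∠(TU, UE) = 90.00° ✓; |TU| = 9.000 ✓; bearing(T→C) − bearing(T→U) = 106.0° ✓; |TC| = 9.000 ✓; ∠(TC, CR) = 86.50° ✗; |CR| = 17.70 ✓.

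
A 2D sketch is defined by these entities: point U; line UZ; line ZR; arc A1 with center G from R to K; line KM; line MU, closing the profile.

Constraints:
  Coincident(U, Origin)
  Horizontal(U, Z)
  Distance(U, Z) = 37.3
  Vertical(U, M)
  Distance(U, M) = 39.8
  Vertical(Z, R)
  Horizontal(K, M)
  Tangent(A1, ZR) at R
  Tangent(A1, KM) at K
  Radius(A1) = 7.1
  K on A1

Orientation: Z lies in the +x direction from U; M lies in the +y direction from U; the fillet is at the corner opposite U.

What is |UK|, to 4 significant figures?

49.96

U is at the origin; UZ is horizontal with |UZ| = 37.3 and Z on the +x side, so Z = (37.30, 0.000). UM is vertical with |UM| = 39.8 and M on the +y side, so M = (0.000, 39.80). The virtual corner opposite U is at (37.30, 39.80). A1 meets ZR tangentially, so GR is at right angles to ZR and since A1 is tangent to KM there, GK ⟂ KM, with radius 7.1, so the center G sits 7.1 in from both sides at G = (30.20, 32.70). That places the tangent points at R = (37.30, 32.70) on ZR and K = (30.20, 39.80) on KM. Then |UK| = |K − U| = 49.96.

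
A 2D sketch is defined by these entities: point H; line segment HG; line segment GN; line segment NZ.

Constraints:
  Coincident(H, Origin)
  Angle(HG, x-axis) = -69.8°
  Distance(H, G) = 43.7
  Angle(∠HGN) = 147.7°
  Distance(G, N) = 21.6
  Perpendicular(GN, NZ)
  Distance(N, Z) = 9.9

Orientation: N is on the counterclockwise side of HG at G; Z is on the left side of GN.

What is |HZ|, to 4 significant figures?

60.06

H is at the origin; HG runs at -69.8° with length 43.7, so G = 43.7·(cos -69.8°, sin -69.8°) = (15.09, -41.01). ∠HGN = 147.7°, so GN runs at -69.8° + (180° − 147.7°) = -37.50° from the x-axis; with |GN| = 21.6, N = G + 21.6·(cos -37.50°, sin -37.50°) = (32.23, -54.16). GN ⟂ NZ; with |NZ| = 9.9 on the left of GN, Z = N + 9.9·(0.6088, 0.7934) = (38.25, -46.31). Then |HZ| = |Z − H| = 60.06.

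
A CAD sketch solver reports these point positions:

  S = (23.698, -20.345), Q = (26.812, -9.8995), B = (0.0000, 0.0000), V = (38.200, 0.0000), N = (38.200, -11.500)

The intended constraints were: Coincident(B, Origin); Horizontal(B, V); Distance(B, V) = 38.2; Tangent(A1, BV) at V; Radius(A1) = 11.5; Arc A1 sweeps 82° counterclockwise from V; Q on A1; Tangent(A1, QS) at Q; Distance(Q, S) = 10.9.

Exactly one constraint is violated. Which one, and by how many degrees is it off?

Tangent(A1, QS) at Q — off by 8.60°.

B = (0.00, 0.00) ✓; B.y = 0.00, V.y = 0.00 ✓; |BV| = 38.20 ✓; ∠(NV, VB) = 90.00° ✓; |NV| = 11.50 ✓; bearing(N→Q) − bearing(N→V) = 82.00° ✓; |NQ| = 11.50 ✓; ∠(NQ, QS) = 98.60° ✗; |QS| = 10.90 ✓.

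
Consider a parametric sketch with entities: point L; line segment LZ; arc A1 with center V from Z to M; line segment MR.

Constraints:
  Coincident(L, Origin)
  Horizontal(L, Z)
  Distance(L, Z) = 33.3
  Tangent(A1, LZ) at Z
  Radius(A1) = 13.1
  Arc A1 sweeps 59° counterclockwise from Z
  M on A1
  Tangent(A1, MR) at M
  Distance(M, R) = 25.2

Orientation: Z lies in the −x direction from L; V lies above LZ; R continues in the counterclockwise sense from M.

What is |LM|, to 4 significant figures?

22.97

L is at the origin; LZ is horizontal with |LZ| = 33.3 and Z on the −x side, so Z = (-33.30, 0.000). Since A1 is tangent to LZ there, VZ ⟂ LZ, so V = Z + (0, 13.1) = (-33.30, 13.10). On A1, Z sits at bearing -90° from V; a 59° counterclockwise sweep puts M at bearing -31°, so M = V + 13.1·(cos -31°, sin -31°) = (-22.07, 6.353). Then |LM| = |M − L| = 22.97.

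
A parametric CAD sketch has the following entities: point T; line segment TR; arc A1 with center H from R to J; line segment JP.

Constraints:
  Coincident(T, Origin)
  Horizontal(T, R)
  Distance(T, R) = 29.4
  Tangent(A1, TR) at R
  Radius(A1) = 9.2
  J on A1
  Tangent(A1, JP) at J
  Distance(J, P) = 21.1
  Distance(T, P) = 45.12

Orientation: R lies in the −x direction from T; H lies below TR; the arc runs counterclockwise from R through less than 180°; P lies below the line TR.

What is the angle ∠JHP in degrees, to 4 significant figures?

66.44°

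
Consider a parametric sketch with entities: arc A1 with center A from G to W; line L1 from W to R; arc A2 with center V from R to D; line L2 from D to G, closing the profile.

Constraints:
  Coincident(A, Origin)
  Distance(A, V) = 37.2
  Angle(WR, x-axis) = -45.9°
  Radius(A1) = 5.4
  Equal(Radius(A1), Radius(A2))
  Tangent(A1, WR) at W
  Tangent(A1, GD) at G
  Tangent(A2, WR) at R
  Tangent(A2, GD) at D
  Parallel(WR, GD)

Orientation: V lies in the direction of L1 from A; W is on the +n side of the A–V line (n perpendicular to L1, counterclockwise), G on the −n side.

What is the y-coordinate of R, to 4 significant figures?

-22.96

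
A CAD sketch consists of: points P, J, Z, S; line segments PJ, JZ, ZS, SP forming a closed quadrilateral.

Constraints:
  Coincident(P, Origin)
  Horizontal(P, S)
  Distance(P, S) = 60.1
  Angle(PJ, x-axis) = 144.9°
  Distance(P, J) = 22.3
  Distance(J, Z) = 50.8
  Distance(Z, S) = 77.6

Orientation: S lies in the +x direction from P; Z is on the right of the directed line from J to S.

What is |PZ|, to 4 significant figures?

37.84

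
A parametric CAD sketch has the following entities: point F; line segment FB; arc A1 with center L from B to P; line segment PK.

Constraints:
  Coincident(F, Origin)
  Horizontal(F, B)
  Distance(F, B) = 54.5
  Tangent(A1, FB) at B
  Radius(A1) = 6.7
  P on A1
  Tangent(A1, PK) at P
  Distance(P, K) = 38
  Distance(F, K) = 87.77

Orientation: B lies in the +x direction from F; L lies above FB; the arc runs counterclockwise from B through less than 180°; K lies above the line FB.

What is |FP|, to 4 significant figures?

60.26

F is at the origin; FB is horizontal with |FB| = 54.5 and B on the +x side, so B = (54.50, 0.000). The tangent condition forces LB to be normal to FB, so L = B + (0, 6.7) = (54.50, 6.700). Since LP ⟂ PK (tangency), |LK| = √(6.7² + 38.0²) = 38.59 regardless of where P sits on A1. So K lies on both circle(F, 87.77) and circle(L, 38.59); the above-FB intersection is K = (80.33, 35.37). P is the foot of the tangent from K: P = (60.18, 3.147).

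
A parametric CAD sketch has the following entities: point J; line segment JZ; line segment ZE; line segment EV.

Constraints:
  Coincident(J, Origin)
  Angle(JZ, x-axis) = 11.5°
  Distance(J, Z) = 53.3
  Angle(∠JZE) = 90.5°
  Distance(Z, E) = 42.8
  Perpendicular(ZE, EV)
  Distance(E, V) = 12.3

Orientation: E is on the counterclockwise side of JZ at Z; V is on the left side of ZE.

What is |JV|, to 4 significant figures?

59.60

∠JZE = 90.5°, so ZE runs at 11.5° + (180° − 90.5°) = 101.0° from the x-axis; with |ZE| = 42.8, E = Z + 42.8·(cos 101.0°, sin 101.0°) = (44.06, 52.64). ZE is perpendicular to EV; with |EV| = 12.3 on the left of ZE, V = E + 12.3·(-0.9816, -0.1908) = (31.99, 50.29). Then |JV| = |V − J| = 59.60.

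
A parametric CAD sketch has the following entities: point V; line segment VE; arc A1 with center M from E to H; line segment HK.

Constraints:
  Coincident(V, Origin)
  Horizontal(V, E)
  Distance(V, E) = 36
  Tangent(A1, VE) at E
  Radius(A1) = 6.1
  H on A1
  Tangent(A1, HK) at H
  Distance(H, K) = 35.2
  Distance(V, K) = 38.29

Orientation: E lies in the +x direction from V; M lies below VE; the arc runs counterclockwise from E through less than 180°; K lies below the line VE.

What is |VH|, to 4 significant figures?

30.70

V is at the origin; V and E share the same y with |VE| = 36.0 and E on the +x side, so E = (36.00, 0.000). The tangent condition forces ME to be normal to VE, so M = E + (0, -6.1) = (36.00, -6.100). Since MH ⟂ HK (tangency), |MK| = √(6.1² + 35.2²) = 35.72 regardless of where H sits on A1. So K lies on both circle(V, 38.29) and circle(M, 35.72); the below-VE intersection is K = (15.20, -35.14). H is the foot of the tangent from K: H = (30.51, -3.447).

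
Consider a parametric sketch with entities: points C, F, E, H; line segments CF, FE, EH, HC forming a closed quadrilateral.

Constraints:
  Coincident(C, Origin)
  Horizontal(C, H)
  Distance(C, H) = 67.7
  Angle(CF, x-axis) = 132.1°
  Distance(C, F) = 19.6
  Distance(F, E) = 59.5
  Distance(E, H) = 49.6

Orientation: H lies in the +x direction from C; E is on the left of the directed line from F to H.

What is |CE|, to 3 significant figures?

57.5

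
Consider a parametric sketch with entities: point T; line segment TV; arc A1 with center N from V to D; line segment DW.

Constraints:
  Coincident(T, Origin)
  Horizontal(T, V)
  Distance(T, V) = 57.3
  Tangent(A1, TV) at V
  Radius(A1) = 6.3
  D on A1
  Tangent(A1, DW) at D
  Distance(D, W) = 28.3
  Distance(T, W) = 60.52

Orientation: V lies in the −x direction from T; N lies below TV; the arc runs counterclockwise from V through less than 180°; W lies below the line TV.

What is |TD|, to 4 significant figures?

63.56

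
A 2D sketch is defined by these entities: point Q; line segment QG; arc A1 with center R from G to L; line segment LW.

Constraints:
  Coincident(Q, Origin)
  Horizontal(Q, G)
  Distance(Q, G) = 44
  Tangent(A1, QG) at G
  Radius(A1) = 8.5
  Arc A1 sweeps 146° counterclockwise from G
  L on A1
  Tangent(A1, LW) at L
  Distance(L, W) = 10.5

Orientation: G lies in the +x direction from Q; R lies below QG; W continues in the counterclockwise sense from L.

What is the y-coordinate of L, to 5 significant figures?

-15.547

Q is at the origin; QG is horizontal with |QG| = 44.0 and G on the +x side, so G = (44.000, 0.0000). Tangency of A1 to QG means the radius RG is perpendicular to QG, so R = G + (0, -8.5) = (44.000, -8.5000). On A1, G sits at bearing 90° from R; a 146° counterclockwise sweep puts L at bearing 236°, so L = R + 8.5·(cos 236°, sin 236°) = (39.247, -15.547). So L.y = -15.547.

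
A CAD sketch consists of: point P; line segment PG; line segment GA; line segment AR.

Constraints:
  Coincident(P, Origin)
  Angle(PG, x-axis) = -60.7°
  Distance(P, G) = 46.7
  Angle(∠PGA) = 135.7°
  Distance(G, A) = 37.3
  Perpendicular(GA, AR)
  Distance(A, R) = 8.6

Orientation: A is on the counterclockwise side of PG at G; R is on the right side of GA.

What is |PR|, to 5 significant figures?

81.856

∠PGA = 135.7°, so GA runs at -60.7° + (180° − 135.7°) = -16.400° from the x-axis; with |GA| = 37.3, A = G + 37.3·(cos -16.400°, sin -16.400°) = (58.637, -51.257). The perpendicularity gives AR at right angles to GA; with |AR| = 8.6 on the right of GA, R = A + 8.6·(-0.28234, -0.95931) = (56.208, -59.507). Then |PR| = |R − P| = 81.856.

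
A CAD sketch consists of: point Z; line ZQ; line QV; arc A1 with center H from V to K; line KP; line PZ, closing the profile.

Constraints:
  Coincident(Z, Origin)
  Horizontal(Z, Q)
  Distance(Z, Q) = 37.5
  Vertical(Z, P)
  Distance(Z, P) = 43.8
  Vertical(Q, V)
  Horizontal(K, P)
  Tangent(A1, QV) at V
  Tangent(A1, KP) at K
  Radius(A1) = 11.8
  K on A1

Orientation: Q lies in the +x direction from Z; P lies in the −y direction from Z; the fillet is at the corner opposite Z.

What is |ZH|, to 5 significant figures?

41.043

Z is at the origin; Z and Q share the same y with |ZQ| = 37.5 and Q on the +x side, so Q = (37.500, 0.0000). Z and P share the same x with |ZP| = 43.8 and P on the −y side, so P = (0.0000, -43.800). The virtual corner opposite Z is at (37.500, -43.800). Since A1 is tangent to QV there, HV ⟂ QV and since A1 is tangent to KP there, HK ⟂ KP, with radius 11.8, so the center H sits 11.8 in from both sides at H = (25.700, -32.000). Then |ZH| = |H − Z| = 41.043.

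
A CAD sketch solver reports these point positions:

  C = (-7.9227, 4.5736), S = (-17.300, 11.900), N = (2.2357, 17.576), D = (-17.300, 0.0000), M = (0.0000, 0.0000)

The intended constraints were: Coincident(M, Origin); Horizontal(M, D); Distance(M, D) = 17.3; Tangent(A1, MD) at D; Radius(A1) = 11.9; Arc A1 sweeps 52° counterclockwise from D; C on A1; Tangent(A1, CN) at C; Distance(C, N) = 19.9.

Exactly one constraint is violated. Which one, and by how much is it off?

Distance(C, N) = 19.9 — off by 3.40.

M = (0.00, 0.00) ✓; M.y = 0.00, D.y = 0.00 ✓; |MD| = 17.30 ✓; ∠(SD, DM) = 90.00° ✓; |SD| = 11.90 ✓; bearing(S→C) − bearing(S→D) = 52.00° ✓; |SC| = 11.90 ✓; ∠(SC, CN) = 90.00° ✓; |CN| = 16.50 ✗.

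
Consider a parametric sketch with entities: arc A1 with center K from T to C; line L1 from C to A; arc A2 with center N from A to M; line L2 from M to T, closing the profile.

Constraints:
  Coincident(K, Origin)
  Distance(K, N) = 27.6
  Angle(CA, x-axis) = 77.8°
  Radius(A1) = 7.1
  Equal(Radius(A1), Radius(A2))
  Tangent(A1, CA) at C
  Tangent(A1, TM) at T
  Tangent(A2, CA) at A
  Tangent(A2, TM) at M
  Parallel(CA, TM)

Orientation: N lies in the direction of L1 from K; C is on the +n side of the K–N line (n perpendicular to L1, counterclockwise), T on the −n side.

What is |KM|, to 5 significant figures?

28.499

Tangency of A1 to both parallel lines with radius 7.1 puts C and T at K ± 7.1·n: C = (-6.9397, 1.5004), T = (6.9397, -1.5004). Equal radii place A and M the same way about N: A = N + 7.1·n = (-1.1071, 28.477), M = N − 7.1·n = (12.772, 25.476). Then |KM| = |M − K| = 28.499.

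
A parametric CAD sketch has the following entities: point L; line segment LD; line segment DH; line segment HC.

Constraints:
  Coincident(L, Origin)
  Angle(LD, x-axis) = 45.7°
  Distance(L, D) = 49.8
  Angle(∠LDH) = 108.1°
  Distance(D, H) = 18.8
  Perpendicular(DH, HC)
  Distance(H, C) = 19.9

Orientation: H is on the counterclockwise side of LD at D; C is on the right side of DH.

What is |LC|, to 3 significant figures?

75.5

L is at the origin; LD runs at 45.7° with length 49.8, so D = 49.8·(cos 45.7°, sin 45.7°) = (34.8, 35.6). ∠LDH = 108.1°, so DH runs at 45.7° + (180° − 108.1°) = 118° from the x-axis; with |DH| = 18.8, H = D + 18.8·(cos 118°, sin 118°) = (26.1, 52.3). The perpendicularity gives HC at right angles to DH; with |HC| = 19.9 on the right of DH, C = H + 19.9·(0.886, 0.463) = (43.7, 61.5). Then |LC| = |C − L| = 75.5.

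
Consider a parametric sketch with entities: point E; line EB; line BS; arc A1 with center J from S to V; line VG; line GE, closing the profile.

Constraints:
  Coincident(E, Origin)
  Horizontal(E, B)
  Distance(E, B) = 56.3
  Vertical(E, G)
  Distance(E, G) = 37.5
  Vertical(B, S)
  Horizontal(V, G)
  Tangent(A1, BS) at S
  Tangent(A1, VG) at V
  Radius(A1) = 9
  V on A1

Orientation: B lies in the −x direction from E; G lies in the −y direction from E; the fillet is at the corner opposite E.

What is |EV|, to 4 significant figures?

60.36

E is at the origin; EB is horizontal with |EB| = 56.3 and B on the −x side, so B = (-56.30, 0.000). EG is vertical with |EG| = 37.5 and G on the −y side, so G = (0.000, -37.50). The virtual corner opposite E is at (-56.30, -37.50). The tangent condition forces JS to be normal to BS and tangency of A1 to VG means the radius JV is perpendicular to VG, with radius 9.0, so the center J sits 9.0 in from both sides at J = (-47.30, -28.50). That places the tangent points at S = (-56.30, -28.50) on BS and V = (-47.30, -37.50) on VG. Then |EV| = |V − E| = 60.36.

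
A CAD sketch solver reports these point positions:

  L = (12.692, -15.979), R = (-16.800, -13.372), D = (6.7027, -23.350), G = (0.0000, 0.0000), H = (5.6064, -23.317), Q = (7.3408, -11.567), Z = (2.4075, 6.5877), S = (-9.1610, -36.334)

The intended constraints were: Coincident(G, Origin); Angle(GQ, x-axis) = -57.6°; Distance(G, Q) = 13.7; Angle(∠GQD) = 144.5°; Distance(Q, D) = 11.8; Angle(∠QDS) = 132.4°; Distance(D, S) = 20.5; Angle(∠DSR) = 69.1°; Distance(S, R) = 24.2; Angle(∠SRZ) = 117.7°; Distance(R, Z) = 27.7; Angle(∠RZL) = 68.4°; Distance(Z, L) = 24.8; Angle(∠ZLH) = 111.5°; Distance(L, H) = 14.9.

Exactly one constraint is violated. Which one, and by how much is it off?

Distance(L, H) = 14.9 — off by 4.70.

G = (0.00, 0.00) ✓; GQ at -57.60° ✓; |GQ| = 13.70 ✓; ∠GQD = 144.5° ✓; |QD| = 11.80 ✓; ∠QDS = 132.4° ✓; |DS| = 20.50 ✓; ∠DSR = 69.10° ✓; |SR| = 24.20 ✓; ∠SRZ = 117.7° ✓; |RZ| = 27.70 ✓; ∠RZL = 68.40° ✓; |ZL| = 24.80 ✓; ∠ZLH = 111.5° ✓; |LH| = 10.20 ✗.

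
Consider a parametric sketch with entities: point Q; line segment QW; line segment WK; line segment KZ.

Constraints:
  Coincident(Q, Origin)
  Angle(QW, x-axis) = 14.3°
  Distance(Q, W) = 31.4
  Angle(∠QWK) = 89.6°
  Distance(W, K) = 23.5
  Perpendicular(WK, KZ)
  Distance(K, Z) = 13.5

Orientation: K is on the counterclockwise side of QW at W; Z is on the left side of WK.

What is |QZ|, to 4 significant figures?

29.37

Q is at the origin; QW runs at 14.3° with length 31.4, so W = 31.4·(cos 14.3°, sin 14.3°) = (30.43, 7.756). ∠QWK = 89.6°, so WK runs at 14.3° + (180° − 89.6°) = 104.7° from the x-axis; with |WK| = 23.5, K = W + 23.5·(cos 104.7°, sin 104.7°) = (24.46, 30.49). The perpendicularity gives KZ at right angles to WK; with |KZ| = 13.5 on the left of WK, Z = K + 13.5·(-0.9673, -0.2538) = (11.41, 27.06). Then |QZ| = |Z − Q| = 29.37.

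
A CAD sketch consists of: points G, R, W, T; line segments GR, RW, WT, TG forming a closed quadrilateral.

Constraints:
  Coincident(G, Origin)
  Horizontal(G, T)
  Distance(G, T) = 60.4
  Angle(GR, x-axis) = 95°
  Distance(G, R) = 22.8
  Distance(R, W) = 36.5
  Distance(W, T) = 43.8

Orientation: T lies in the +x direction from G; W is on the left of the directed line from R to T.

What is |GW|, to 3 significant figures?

47.2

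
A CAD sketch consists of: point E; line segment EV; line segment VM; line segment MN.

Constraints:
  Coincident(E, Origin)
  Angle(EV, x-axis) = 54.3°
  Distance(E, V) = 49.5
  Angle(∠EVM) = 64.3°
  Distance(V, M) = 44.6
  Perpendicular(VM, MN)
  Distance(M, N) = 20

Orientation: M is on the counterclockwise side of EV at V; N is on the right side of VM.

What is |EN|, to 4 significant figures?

68.62

E is at the origin; EV runs at 54.3° with length 49.5, so V = 49.5·(cos 54.3°, sin 54.3°) = (28.89, 40.20). ∠EVM = 64.3°, so VM runs at 54.3° + (180° − 64.3°) = 170.0° from the x-axis; with |VM| = 44.6, M = V + 44.6·(cos 170.0°, sin 170.0°) = (-15.04, 47.94). VM is perpendicular to MN; with |MN| = 20.0 on the right of VM, N = M + 20.0·(0.1736, 0.9848) = (-11.56, 67.64). Then |EN| = |N − E| = 68.62.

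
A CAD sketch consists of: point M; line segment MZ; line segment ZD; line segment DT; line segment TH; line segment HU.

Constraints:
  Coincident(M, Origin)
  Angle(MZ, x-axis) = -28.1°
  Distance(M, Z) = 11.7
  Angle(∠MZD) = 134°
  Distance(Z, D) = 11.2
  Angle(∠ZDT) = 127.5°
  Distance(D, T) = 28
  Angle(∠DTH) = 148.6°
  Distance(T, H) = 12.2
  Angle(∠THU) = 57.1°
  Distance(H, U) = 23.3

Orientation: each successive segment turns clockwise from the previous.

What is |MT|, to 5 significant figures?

38.902

M is at the origin; MZ runs at -28.1° with length 11.7, so Z = (10.321, -5.5108). ∠MZD = 134.0° gives ZD at -74.100° from the x-axis; with |ZD| = 11.2, D = (13.389, -16.282). ∠ZDT = 127.5° gives DT at -126.60° from the x-axis; with |DT| = 28.0, T = (-3.3051, -38.761). Then |MT| = |T − M| = 38.902.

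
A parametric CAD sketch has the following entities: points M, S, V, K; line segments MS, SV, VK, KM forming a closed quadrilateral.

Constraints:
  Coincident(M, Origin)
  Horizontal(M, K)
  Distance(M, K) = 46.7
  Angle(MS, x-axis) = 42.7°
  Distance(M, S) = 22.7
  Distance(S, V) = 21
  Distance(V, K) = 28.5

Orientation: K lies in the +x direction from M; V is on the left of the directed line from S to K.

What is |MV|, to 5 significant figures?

43.436

Checks: |SV| = 21.00 ✓; |VK| = 28.50 ✓.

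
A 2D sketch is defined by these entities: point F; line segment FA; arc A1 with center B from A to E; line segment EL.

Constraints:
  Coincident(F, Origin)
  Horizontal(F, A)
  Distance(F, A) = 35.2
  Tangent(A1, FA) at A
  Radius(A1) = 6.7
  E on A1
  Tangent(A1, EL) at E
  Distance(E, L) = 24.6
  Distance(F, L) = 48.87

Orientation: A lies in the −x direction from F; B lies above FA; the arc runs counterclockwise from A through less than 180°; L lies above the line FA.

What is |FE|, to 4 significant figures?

30.19

Checks: |BE| = 6.700 ✓; ∠(BE, EL) = 90.00° ✓; |EL| = 24.60 ✓; |FL| = 48.87 ✓.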